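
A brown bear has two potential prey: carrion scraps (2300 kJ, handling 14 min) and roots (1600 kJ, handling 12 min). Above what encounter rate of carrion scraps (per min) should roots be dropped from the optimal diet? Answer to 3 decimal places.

0.308 per min

Drop roots once their profitability E₂/h₂ falls below the rate achievable on carrion scraps alone: E₂/h₂ = λE₁/(1 + λh₁).
Solve for λ: λE₁h₂ = E₂(1 + λh₁) → λ(E₁h₂ − E₂h₁) = E₂ → λ = E₂/(E₁h₂ − E₂h₁).
λ = 1600/(2300×12 − 1600×14) = 1600/5200 = 0.3077 per min.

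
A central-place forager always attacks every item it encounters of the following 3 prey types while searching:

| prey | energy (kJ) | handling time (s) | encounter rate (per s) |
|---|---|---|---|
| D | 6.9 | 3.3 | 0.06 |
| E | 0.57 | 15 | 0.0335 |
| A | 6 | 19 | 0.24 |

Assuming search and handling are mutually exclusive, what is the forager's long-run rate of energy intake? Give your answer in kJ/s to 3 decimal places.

R = Σλ_iE_i / (1 + Σλ_ih_i)
Numerator: 0.06×6.9 + 0.0335×0.57 + 0.24×6 = 1.873
Denominator: 1 + 0.06×3.3 + 0.0335×15 + 0.24×19 = 6.26
R = 1.873/6.26 = 0.2992 kJ/s

0.299 kJ/s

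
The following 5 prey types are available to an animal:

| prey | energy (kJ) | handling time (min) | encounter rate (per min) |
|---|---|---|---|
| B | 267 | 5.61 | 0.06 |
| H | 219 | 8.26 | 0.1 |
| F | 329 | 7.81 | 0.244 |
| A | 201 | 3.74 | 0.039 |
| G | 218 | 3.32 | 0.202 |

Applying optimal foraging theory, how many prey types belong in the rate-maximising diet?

Profitabilities (E/h, kJ/min): G 65.7, A 53.7, B 47.6, F 42.1, H 26.5. Add prey in this order while the next type's profitability exceeds the intake rate on those already taken.
Rate on top 1: 26.36. A: 53.7 > 26.36 → include.
Rate on top 2: 28.56. B: 47.6 > 28.56 → include.
Rate on top 3: 31.53. F: 42.1 > 31.53 → include.
Rate on top 4: 36.51. H: 26.5 < 36.51 → exclude; stop.
Optimal diet: G, A, B, F — 4 of 5 types.

4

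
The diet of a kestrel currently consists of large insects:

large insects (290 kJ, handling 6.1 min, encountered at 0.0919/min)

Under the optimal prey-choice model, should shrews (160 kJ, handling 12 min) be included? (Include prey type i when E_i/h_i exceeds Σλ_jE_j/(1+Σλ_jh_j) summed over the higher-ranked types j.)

No

Intake rate on the current diet: R = (0.0919×290) / (1 + 0.0919×6.1) = 26.65/1.561 = 17.08 kJ/min.
shrews: E/h = 160/12 = 13.33 kJ/min.
13.33 < 17.08, so adding shrews would lower the average — exclude it.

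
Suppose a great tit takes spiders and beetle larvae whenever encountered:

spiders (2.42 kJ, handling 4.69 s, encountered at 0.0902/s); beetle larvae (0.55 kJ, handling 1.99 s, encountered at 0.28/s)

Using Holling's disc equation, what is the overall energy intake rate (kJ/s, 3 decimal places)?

R = Σλ_iE_i / (1 + Σλ_ih_i)
Numerator: 0.0902×2.42 + 0.28×0.55 = 0.3723
Denominator: 1 + 0.0902×4.69 + 0.28×1.99 = 1.98
R = 0.3723/1.98 = 0.188 kJ/s

0.188 kJ/s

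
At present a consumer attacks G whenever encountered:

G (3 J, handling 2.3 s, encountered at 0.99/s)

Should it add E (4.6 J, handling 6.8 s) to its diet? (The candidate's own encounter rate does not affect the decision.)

No

On G alone, R = ΣλE/(1+Σλh) = 2.97/3.277 = 0.9063 J/s.
Profitability of E: 4.6/6.8 = 0.6765 J/s.
0.6765 < 0.9063, so adding E would lower the average — exclude it.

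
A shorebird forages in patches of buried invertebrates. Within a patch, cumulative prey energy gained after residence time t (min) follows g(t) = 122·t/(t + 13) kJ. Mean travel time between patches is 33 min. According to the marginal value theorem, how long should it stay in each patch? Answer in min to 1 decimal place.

By the marginal value theorem, leave when the instantaneous gain rate g'(t) equals the habitat-wide average g(t)/(T + t).
g'(t) = 122·13/(t + 13)². Setting 122·13/(t+13)² = 122t/[(t+13)(33+t)] gives 13(33+t) = t(t+13), so t² = 13×33 = 429.
t* = √429 = 20.71 min.

20.7 min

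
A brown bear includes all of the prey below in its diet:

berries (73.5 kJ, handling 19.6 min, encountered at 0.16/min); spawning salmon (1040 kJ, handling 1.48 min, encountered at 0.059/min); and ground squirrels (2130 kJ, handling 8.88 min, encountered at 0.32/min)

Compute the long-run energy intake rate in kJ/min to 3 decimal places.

106.826 kJ/min

Energy encountered per unit search time: 0.16×73.5 + 0.059×1040 + 0.32×2130 = 754.7 kJ/min.
Handling time per unit search time: 0.16×19.6 + 0.059×1.48 + 0.32×8.88 = 6.065.
Rate = 754.7/(1 + 6.065) = 106.8 kJ/min.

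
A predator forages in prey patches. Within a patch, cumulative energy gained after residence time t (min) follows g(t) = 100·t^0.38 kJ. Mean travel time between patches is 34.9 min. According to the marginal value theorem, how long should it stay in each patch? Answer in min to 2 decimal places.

Optimal t* satisfies g'(t*) = g(t*)/(T + t*).
g'(t) = 0.38·100·t^-0.62. Setting 0.38·100·t^-0.62 = 100·t^0.38/(34.9+t) gives 0.38(34.9+t) = t, so 0.62·t = 0.38×34.9.
t* = 0.38×34.9/0.62 = 21.39 min.

21.39 min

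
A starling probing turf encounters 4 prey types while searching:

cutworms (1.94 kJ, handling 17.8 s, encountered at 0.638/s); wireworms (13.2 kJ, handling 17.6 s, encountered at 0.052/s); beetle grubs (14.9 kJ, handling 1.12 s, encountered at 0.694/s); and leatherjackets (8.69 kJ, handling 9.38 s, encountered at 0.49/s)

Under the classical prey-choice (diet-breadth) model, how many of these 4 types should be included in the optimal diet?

E/h in descending order: beetle grubs 13.3, leatherjackets 0.926, wireworms 0.75, cutworms 0.109 kJ/s. The optimal diet is the largest prefix of this list for which every included type satisfies E_i/h_i > R on the types above it.
Rate on top 1: 5.818. leatherjackets: 0.926 < 5.818 → exclude; stop.
Optimal diet: beetle grubs — 1 of 4 types.

1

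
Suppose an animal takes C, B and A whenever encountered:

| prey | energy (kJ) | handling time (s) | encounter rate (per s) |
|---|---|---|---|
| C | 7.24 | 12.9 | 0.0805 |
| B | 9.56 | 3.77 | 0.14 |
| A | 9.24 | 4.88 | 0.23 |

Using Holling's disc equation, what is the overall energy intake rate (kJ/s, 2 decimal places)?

1.10 kJ/s

R = (0.0805×7.24 + 0.14×9.56 + 0.23×9.24) / (1 + 0.0805×12.9 + 0.14×3.77 + 0.23×4.88) = 4.046/3.689 = 1.097 kJ/s.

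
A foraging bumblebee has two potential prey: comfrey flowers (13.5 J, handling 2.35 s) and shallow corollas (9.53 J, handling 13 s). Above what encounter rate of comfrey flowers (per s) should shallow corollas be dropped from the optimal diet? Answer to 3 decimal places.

0.062 per s

At the threshold, the rate on comfrey flowers alone equals the profitability of shallow corollas: λ·13.5/(1 + λ·2.35) = 9.53/13 = 0.7331.
Rearranging, λ(13.5 − 0.7331×2.35) = 0.7331, so λ = 0.7331/11.78 = 0.06225 per s.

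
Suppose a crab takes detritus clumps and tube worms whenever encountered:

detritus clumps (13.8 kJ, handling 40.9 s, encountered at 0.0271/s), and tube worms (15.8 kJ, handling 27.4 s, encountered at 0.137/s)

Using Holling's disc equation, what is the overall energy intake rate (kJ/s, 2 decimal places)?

R = (0.0271×13.8 + 0.137×15.8) / (1 + 0.0271×40.9 + 0.137×27.4) = 2.539/5.862 = 0.433 kJ/s.

0.43 kJ/s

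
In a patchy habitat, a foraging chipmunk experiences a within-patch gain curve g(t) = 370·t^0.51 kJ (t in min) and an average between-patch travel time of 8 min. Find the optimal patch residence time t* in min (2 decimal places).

8.33 min

Optimal t* satisfies g'(t*) = g(t*)/(T + t*).
g'(t) = 0.51·370·t^-0.49. Setting 0.51·370·t^-0.49 = 370·t^0.51/(8+t) gives 0.51(8+t) = t, so 0.49·t = 0.51×8.
t* = 0.51×8/0.49 = 8.327 min.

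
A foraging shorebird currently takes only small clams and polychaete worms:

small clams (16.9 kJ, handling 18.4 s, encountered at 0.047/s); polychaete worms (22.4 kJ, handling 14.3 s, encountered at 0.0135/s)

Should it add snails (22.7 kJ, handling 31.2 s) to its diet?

Yes

Current rate: (0.047×16.9 + 0.0135×22.4)/(1 + 0.047×18.4 + 0.0135×14.3) = 0.5329 kJ/s.
Profitability of snails: 22.7/31.2 = 0.7276 kJ/s.
0.7276 > 0.5329, so adding snails raises the average — include it.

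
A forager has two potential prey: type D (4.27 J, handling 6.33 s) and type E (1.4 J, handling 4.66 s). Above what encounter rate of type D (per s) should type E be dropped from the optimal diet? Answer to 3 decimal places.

Drop type E once their profitability E₂/h₂ falls below the rate achievable on type D alone: E₂/h₂ = λE₁/(1 + λh₁).
Solve for λ: λE₁h₂ = E₂(1 + λh₁) → λ(E₁h₂ − E₂h₁) = E₂ → λ = E₂/(E₁h₂ − E₂h₁).
λ = 1.4/(4.27×4.66 − 1.4×6.33) = 1.4/11.04 = 0.1269 per s.

0.127 per s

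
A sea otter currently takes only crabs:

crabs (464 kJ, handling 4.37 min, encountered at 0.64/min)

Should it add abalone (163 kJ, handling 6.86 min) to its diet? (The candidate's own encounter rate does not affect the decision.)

No

Current rate: (0.64×464)/(1 + 0.64×4.37) = 78.21 kJ/min.
Profitability of abalone: 163/6.86 = 23.76 kJ/min.
Since 23.76 < R, time spent handling abalone is better spent searching.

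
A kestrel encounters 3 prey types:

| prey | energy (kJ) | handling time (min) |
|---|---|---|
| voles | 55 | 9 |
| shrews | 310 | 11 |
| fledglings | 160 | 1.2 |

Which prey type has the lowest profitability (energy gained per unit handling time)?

voles

In descending order of E/h:
fledglings: 160/1.2 = 133 kJ/min
shrews: 310/11 = 28.2 kJ/min
voles: 55/9 = 6.11 kJ/min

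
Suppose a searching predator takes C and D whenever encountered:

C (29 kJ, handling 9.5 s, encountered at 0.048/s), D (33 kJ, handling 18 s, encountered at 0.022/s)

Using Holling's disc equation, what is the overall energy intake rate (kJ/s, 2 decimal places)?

R = Σλ_iE_i / (1 + Σλ_ih_i)
Numerator: 0.048×29 + 0.022×33 = 2.118
Denominator: 1 + 0.048×9.5 + 0.022×18 = 1.852
R = 2.118/1.852 = 1.144 kJ/s

1.14 kJ/s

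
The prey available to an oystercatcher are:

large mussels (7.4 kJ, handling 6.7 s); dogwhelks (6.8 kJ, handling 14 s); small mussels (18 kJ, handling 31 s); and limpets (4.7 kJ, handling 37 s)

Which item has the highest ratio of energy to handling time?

large mussels

In descending order of E/h:
large mussels: 7.4/6.7 = 1.1 kJ/s
small mussels: 18/31 = 0.581 kJ/s
dogwhelks: 6.8/14 = 0.486 kJ/s
limpets: 4.7/37 = 0.127 kJ/s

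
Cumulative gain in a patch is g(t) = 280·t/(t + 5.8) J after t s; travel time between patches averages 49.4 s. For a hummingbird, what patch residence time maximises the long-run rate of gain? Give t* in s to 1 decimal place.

16.9 s

By the marginal value theorem, leave when the instantaneous gain rate g'(t) equals the habitat-wide average g(t)/(T + t).
g'(t) = 280·5.8/(t + 5.8)². Setting 280·5.8/(t+5.8)² = 280t/[(t+5.8)(49.4+t)] gives 5.8(49.4+t) = t(t+5.8), so t² = 5.8×49.4 = 286.5.
t* = √286.5 = 16.93 s.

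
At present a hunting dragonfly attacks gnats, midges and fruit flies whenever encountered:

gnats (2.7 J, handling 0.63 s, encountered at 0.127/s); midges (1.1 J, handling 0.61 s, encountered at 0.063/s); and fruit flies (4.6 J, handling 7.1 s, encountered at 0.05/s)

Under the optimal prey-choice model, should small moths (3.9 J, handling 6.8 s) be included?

On gnats, midges and fruit flies alone, R = ΣλE/(1+Σλh) = 0.6422/1.473 = 0.4359 J/s.
Profitability of small moths: 3.9/6.8 = 0.5735 J/s.
0.5735 > 0.4359, so adding small moths raises the average — include it.

Yes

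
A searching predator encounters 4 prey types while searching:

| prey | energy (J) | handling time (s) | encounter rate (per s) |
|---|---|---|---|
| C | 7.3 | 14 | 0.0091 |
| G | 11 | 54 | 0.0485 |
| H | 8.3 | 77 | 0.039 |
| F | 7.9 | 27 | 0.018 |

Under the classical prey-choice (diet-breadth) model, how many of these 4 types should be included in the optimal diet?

3

E/h in descending order: C 0.521, F 0.293, G 0.204, H 0.108 J/s. The optimal diet is the largest prefix of this list for which every included type satisfies E_i/h_i > R on the types above it.
Rate on top 1: 0.05892. F: 0.293 > 0.05892 → include.
Rate on top 2: 0.1293. G: 0.204 > 0.1293 → include.
Rate on top 3: 0.1753. H: 0.108 < 0.1753 → exclude; stop.
Optimal diet: C, F, G — 3 of 4 types.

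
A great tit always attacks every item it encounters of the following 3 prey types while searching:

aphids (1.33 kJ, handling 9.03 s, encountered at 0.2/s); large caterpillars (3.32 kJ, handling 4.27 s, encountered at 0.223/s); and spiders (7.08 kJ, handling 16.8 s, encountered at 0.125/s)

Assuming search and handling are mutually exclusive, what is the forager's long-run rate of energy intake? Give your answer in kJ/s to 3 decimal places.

0.323 kJ/s

R = Σλ_iE_i / (1 + Σλ_ih_i)
Numerator: 0.2×1.33 + 0.223×3.32 + 0.125×7.08 = 1.891
Denominator: 1 + 0.2×9.03 + 0.223×4.27 + 0.125×16.8 = 5.858
R = 1.891/5.858 = 0.3229 kJ/s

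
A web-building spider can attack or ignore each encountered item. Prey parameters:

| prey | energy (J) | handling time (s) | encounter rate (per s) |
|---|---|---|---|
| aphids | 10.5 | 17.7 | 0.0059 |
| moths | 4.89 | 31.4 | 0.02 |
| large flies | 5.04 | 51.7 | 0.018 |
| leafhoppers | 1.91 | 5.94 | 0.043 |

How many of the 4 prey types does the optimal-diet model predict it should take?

3

Profitabilities (E/h, J/s): aphids 0.593, leafhoppers 0.322, moths 0.156, large flies 0.0975. Add prey in this order while the next type's profitability exceeds the intake rate on those already taken.
Rate on top 1: 0.05609. leafhoppers: 0.322 > 0.05609 → include.
Rate on top 2: 0.106. moths: 0.156 > 0.106 → include.
Rate on top 3: 0.1217. large flies: 0.0975 < 0.1217 → exclude; stop.
Optimal diet: aphids, leafhoppers, moths — 3 of 4 types.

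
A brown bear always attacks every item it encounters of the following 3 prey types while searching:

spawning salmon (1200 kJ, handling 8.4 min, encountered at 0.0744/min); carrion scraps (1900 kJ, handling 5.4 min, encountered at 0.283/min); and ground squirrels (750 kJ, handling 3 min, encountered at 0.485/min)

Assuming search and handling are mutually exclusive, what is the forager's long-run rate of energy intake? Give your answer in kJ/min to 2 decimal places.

R = (0.0744×1200 + 0.283×1900 + 0.485×750) / (1 + 0.0744×8.4 + 0.283×5.4 + 0.485×3) = 990.7/4.608 = 215 kJ/min.

214.99 kJ/min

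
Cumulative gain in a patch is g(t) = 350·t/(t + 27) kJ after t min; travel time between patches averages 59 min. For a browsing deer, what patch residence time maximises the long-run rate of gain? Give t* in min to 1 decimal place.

Optimal t* satisfies g'(t*) = g(t*)/(T + t*).
g'(t) = 350·27/(t + 27)². Setting 350·27/(t+27)² = 350t/[(t+27)(59+t)] gives 27(59+t) = t(t+27), so t² = 27×59 = 1593.
t* = √1593 = 39.91 min.

39.9 min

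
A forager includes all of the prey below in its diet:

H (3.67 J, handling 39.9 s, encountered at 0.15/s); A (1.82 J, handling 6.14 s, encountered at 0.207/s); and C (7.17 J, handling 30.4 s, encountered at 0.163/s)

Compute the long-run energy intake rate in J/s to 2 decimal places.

0.16 J/s

R = (0.15×3.67 + 0.207×1.82 + 0.163×7.17) / (1 + 0.15×39.9 + 0.207×6.14 + 0.163×30.4) = 2.096/13.21 = 0.1586 J/s.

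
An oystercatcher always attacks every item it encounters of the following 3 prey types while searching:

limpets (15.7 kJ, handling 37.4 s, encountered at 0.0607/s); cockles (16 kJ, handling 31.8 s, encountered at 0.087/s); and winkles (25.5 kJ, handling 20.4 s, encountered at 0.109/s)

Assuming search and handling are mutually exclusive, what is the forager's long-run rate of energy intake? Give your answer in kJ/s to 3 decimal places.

Energy encountered per unit search time: 0.0607×15.7 + 0.087×16 + 0.109×25.5 = 5.124 kJ/s.
Handling time per unit search time: 0.0607×37.4 + 0.087×31.8 + 0.109×20.4 = 7.26.
Rate = 5.124/(1 + 7.26) = 0.6204 kJ/s.

0.620 kJ/s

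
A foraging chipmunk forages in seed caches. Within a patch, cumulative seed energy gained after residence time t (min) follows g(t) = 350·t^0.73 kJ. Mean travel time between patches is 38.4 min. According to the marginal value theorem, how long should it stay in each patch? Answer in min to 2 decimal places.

Optimal t* satisfies g'(t*) = g(t*)/(T + t*).
g'(t) = 0.73·350·t^-0.27. Setting 0.73·350·t^-0.27 = 350·t^0.73/(38.4+t) gives 0.73(38.4+t) = t, so 0.27·t = 0.73×38.4.
t* = 0.73×38.4/0.27 = 103.8 min.

103.82 min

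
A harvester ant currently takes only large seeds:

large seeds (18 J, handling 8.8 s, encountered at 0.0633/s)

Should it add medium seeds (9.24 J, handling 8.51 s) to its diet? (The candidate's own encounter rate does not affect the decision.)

Yes

Current rate: (0.0633×18)/(1 + 0.0633×8.8) = 0.7318 J/s.
Profitability of medium seeds: 9.24/8.51 = 1.086 J/s.
Since 1.086 > R, including medium seeds increases the long-run rate.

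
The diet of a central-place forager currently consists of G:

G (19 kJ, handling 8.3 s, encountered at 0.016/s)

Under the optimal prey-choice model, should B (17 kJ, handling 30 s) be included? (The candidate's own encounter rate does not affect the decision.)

Yes

Intake rate on the current diet: R = (0.016×19) / (1 + 0.016×8.3) = 0.304/1.133 = 0.2684 kJ/s.
Profitability of B: 17/30 = 0.5667 kJ/s.
0.5667 > 0.2684, so adding B raises the average — include it.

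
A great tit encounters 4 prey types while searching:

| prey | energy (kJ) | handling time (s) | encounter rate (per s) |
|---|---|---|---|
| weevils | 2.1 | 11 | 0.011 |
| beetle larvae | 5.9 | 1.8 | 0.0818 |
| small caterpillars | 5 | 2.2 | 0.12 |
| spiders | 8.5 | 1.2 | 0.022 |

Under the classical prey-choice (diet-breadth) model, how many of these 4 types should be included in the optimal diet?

E/h in descending order: spiders 7.08, beetle larvae 3.28, small caterpillars 2.27, weevils 0.191 kJ/s. The optimal diet is the largest prefix of this list for which every included type satisfies E_i/h_i > R on the types above it.
Rate on top 1: 0.1822. beetle larvae: 3.28 > 0.1822 → include.
Rate on top 2: 0.5705. small caterpillars: 2.27 > 0.5705 → include.
Rate on top 3: 0.8831. weevils: 0.191 < 0.8831 → exclude; stop.
Optimal diet: spiders, beetle larvae, small caterpillars — 3 of 4 types.

3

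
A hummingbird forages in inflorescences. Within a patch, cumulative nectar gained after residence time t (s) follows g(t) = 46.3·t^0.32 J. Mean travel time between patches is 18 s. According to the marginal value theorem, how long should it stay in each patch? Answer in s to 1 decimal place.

8.5 s

By the marginal value theorem, leave when the instantaneous gain rate g'(t) equals the habitat-wide average g(t)/(T + t).
g'(t) = 0.32·46.3·t^-0.68. Setting 0.32·46.3·t^-0.68 = 46.3·t^0.32/(18+t) gives 0.32(18+t) = t, so 0.68·t = 0.32×18.
t* = 0.32×18/0.68 = 8.471 s.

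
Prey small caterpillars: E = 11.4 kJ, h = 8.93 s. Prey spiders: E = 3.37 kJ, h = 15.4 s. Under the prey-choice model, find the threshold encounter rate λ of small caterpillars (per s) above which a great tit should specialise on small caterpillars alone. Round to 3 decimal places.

0.023 per s

The zero-one rule: include spiders iff E₂/h₂ > λE₁/(1+λh₁). Equality gives the switch point.
λE₁h₂ = E₂ + λE₂h₁ ⇒ λ = E₂/(E₁h₂ − E₂h₁) = 3.37/(175.6 − 30.09) = 0.02317 per s.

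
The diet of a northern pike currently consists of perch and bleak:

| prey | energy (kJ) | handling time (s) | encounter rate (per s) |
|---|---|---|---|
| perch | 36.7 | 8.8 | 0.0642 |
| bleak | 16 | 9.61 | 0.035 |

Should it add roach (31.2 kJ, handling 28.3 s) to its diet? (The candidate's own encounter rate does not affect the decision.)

No

On perch and bleak alone, R = ΣλE/(1+Σλh) = 2.916/1.901 = 1.534 kJ/s.
roach: E/h = 31.2/28.3 = 1.102 kJ/s.
Since 1.102 < R, time spent handling roach is better spent searching.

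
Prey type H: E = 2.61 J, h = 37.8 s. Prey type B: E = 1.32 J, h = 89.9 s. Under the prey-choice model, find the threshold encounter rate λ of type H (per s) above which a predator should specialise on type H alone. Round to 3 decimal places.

0.007 per s

Drop type B once their profitability E₂/h₂ falls below the rate achievable on type H alone: E₂/h₂ = λE₁/(1 + λh₁).
Solve for λ: λE₁h₂ = E₂(1 + λh₁) → λ(E₁h₂ − E₂h₁) = E₂ → λ = E₂/(E₁h₂ − E₂h₁).
λ = 1.32/(2.61×89.9 − 1.32×37.8) = 1.32/184.7 = 0.007145 per s.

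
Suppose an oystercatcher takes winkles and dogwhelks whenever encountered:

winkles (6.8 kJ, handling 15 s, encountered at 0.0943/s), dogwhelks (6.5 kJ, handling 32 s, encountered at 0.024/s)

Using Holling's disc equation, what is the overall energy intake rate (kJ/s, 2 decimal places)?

0.25 kJ/s

R = (0.0943×6.8 + 0.024×6.5) / (1 + 0.0943×15 + 0.024×32) = 0.7972/3.183 = 0.2505 kJ/s.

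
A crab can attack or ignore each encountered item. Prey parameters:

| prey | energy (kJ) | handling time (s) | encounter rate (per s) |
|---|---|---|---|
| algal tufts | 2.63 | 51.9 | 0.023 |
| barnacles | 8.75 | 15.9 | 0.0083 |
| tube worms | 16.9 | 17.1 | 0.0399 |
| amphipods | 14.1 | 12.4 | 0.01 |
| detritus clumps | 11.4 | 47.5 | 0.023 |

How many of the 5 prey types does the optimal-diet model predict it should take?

E/h in descending order: amphipods 1.14, tube worms 0.988, barnacles 0.55, detritus clumps 0.24, algal tufts 0.0507 kJ/s. The optimal diet is the largest prefix of this list for which every included type satisfies E_i/h_i > R on the types above it.
Rate on top 1: 0.1254. tube worms: 0.988 > 0.1254 → include.
Rate on top 2: 0.4514. barnacles: 0.55 > 0.4514 → include.
Rate on top 3: 0.4581. detritus clumps: 0.24 < 0.4581 → exclude; stop.
Optimal diet: amphipods, tube worms, barnacles — 3 of 5 types.

3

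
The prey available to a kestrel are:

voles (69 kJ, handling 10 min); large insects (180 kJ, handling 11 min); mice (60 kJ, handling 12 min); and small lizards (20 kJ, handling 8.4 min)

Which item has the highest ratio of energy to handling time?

large insects

Profitability E/h (kJ/min): voles = 69/10 = 6.9, large insects = 180/11 = 16.4, mice = 60/12 = 5, small lizards = 20/8.4 = 2.38.
Ranked: large insects > voles > mice > small lizards.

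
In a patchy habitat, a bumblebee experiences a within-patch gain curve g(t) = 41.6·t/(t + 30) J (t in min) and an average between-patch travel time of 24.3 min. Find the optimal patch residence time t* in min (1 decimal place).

Optimal t* satisfies g'(t*) = g(t*)/(T + t*).
g'(t) = 41.6·30/(t + 30)². Setting 41.6·30/(t+30)² = 41.6t/[(t+30)(24.3+t)] gives 30(24.3+t) = t(t+30), so t² = 30×24.3 = 729.
t* = √729 = 27 min.

27.0 min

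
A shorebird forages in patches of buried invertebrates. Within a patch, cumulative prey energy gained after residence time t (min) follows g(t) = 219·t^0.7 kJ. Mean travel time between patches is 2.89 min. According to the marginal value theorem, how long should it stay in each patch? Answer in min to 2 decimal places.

6.74 min

Optimal t* satisfies g'(t*) = g(t*)/(T + t*).
g'(t) = 0.7·219·t^-0.3. Setting 0.7·219·t^-0.3 = 219·t^0.7/(2.89+t) gives 0.7(2.89+t) = t, so 0.30·t = 0.7×2.89.
t* = 0.7×2.89/0.30 = 6.743 min.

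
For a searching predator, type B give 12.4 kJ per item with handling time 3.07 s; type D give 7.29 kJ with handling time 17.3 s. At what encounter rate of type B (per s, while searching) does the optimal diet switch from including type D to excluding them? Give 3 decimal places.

0.038 per s

Drop type D once their profitability E₂/h₂ falls below the rate achievable on type B alone: E₂/h₂ = λE₁/(1 + λh₁).
Solve for λ: λE₁h₂ = E₂(1 + λh₁) → λ(E₁h₂ − E₂h₁) = E₂ → λ = E₂/(E₁h₂ − E₂h₁).
λ = 7.29/(12.4×17.3 − 7.29×3.07) = 7.29/192.1 = 0.03794 per s.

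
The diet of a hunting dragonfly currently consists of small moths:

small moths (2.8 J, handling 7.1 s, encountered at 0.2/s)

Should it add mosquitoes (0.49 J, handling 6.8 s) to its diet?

No

On small moths alone, R = ΣλE/(1+Σλh) = 0.56/2.42 = 0.2314 J/s.
mosquitoes: E/h = 0.49/6.8 = 0.07206 J/s.
0.07206 < 0.2314, so adding mosquitoes would lower the average — exclude it.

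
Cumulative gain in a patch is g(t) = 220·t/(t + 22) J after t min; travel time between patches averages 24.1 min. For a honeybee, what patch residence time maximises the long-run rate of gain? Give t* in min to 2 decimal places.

23.03 min

Optimal t* satisfies g'(t*) = g(t*)/(T + t*).
g'(t) = 220·22/(t + 22)². Setting 220·22/(t+22)² = 220t/[(t+22)(24.1+t)] gives 22(24.1+t) = t(t+22), so t² = 22×24.1 = 530.2.
t* = √530.2 = 23.03 min.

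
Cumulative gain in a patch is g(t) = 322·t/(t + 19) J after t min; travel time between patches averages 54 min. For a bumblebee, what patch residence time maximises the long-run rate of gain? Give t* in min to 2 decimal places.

Optimal t* satisfies g'(t*) = g(t*)/(T + t*).
g'(t) = 322·19/(t + 19)². Setting 322·19/(t+19)² = 322t/[(t+19)(54+t)] gives 19(54+t) = t(t+19), so t² = 19×54 = 1026.
t* = √1026 = 32.03 min.

32.03 min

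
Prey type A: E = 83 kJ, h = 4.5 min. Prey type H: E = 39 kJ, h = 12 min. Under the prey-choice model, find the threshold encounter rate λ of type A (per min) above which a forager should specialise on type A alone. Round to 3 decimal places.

At the threshold, the rate on type A alone equals the profitability of type H: λ·83/(1 + λ·4.5) = 39/12 = 3.25.
Rearranging, λ(83 − 3.25×4.5) = 3.25, so λ = 3.25/68.38 = 0.04753 per min.

0.048 per min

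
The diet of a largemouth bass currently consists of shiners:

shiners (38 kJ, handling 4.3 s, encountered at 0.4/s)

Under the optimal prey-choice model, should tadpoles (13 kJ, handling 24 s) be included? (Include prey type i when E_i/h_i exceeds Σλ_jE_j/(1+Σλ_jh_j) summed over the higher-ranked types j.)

No

Current rate: (0.4×38)/(1 + 0.4×4.3) = 5.588 kJ/s.
tadpoles: E/h = 13/24 = 0.5417 kJ/s.
Since 0.5417 < R, time spent handling tadpoles is better spent searching.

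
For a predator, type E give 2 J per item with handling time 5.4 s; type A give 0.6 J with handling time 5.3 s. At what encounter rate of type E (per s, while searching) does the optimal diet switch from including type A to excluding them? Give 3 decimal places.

At the threshold, the rate on type E alone equals the profitability of type A: λ·2/(1 + λ·5.4) = 0.6/5.3 = 0.1132.
Rearranging, λ(2 − 0.1132×5.4) = 0.1132, so λ = 0.1132/1.389 = 0.08152 per s.

0.082 per s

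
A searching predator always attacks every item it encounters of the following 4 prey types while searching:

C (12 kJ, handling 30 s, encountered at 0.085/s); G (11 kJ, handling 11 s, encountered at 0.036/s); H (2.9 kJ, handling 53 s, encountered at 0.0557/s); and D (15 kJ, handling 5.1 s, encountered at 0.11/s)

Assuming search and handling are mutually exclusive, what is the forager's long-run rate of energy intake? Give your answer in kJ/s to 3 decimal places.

0.433 kJ/s

Energy encountered per unit search time: 0.085×12 + 0.036×11 + 0.0557×2.9 + 0.11×15 = 3.228 kJ/s.
Handling time per unit search time: 0.085×30 + 0.036×11 + 0.0557×53 + 0.11×5.1 = 6.459.
Rate = 3.228/(1 + 6.459) = 0.4327 kJ/s.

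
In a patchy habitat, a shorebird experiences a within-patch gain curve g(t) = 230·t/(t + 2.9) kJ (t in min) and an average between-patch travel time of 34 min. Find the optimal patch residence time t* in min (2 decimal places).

Optimal t* satisfies g'(t*) = g(t*)/(T + t*).
g'(t) = 230·2.9/(t + 2.9)². Setting 230·2.9/(t+2.9)² = 230t/[(t+2.9)(34+t)] gives 2.9(34+t) = t(t+2.9), so t² = 2.9×34 = 98.6.
t* = √98.6 = 9.93 min.

9.93 min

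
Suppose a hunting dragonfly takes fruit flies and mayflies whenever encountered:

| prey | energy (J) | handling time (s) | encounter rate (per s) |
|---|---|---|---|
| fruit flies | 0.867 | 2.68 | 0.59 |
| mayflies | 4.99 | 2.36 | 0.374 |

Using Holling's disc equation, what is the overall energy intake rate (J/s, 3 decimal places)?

R = Σλ_iE_i / (1 + Σλ_ih_i)
Numerator: 0.59×0.867 + 0.374×4.99 = 2.378
Denominator: 1 + 0.59×2.68 + 0.374×2.36 = 3.464
R = 2.378/3.464 = 0.6865 J/s

0.686 J/s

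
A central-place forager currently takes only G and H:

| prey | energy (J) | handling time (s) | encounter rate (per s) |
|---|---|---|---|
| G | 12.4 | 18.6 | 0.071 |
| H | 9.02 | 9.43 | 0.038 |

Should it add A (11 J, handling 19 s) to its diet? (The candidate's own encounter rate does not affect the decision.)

Intake rate on the current diet: R = (0.071×12.4 + 0.038×9.02) / (1 + 0.071×18.6 + 0.038×9.43) = 1.223/2.679 = 0.4566 J/s.
Profitability of A: 11/19 = 0.5789 J/s.
Since 0.5789 > R, including A increases the long-run rate.

Yes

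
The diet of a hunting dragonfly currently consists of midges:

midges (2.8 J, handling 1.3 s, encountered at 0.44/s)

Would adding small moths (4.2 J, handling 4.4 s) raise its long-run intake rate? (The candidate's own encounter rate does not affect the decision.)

Yes

Intake rate on the current diet: R = (0.44×2.8) / (1 + 0.44×1.3) = 1.232/1.572 = 0.7837 J/s.
small moths: E/h = 4.2/4.4 = 0.9545 J/s.
Since 0.9545 > R, including small moths increases the long-run rate.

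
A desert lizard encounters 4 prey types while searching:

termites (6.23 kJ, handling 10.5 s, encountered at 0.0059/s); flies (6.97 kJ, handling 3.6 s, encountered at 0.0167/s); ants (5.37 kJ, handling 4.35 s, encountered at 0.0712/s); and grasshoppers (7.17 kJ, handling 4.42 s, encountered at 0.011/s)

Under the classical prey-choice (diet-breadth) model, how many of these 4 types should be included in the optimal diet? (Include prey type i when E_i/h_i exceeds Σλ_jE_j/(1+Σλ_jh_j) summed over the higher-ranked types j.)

E/h in descending order: flies 1.94, grasshoppers 1.62, ants 1.23, termites 0.593 kJ/s. The optimal diet is the largest prefix of this list for which every included type satisfies E_i/h_i > R on the types above it.
Rate on top 1: 0.1098. grasshoppers: 1.62 > 0.1098 → include.
Rate on top 2: 0.1761. ants: 1.23 > 0.1761 → include.
Rate on top 3: 0.4072. termites: 0.593 > 0.4072 → include.
Optimal diet: flies, grasshoppers, ants, termites — 4 of 4 types.

4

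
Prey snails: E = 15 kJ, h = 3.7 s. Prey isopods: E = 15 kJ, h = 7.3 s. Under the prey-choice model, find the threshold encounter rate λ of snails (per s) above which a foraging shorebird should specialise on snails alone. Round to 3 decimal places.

The zero-one rule: include isopods iff E₂/h₂ > λE₁/(1+λh₁). Equality gives the switch point.
λE₁h₂ = E₂ + λE₂h₁ ⇒ λ = E₂/(E₁h₂ − E₂h₁) = 15/(109.5 − 55.5) = 0.2778 per s.

0.278 per s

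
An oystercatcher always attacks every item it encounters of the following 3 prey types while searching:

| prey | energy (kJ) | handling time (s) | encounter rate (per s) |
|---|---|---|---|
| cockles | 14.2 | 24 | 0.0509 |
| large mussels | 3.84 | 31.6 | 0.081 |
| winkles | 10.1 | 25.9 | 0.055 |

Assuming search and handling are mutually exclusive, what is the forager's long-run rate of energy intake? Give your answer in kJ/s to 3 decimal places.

0.256 kJ/s

R = (0.0509×14.2 + 0.081×3.84 + 0.055×10.1) / (1 + 0.0509×24 + 0.081×31.6 + 0.055×25.9) = 1.589/6.206 = 0.2561 kJ/s.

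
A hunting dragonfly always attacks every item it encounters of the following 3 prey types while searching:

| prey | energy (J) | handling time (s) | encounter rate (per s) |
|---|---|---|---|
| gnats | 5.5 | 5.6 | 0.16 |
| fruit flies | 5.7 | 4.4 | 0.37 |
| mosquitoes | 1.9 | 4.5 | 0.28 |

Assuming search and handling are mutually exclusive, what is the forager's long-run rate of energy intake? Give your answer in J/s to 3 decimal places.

0.736 J/s

Energy encountered per unit search time: 0.16×5.5 + 0.37×5.7 + 0.28×1.9 = 3.521 J/s.
Handling time per unit search time: 0.16×5.6 + 0.37×4.4 + 0.28×4.5 = 3.784.
Rate = 3.521/(1 + 3.784) = 0.736 J/s.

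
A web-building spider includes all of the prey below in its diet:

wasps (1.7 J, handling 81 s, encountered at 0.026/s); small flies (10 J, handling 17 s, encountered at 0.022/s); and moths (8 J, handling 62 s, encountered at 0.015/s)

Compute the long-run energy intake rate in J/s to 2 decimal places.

0.09 J/s

R = Σλ_iE_i / (1 + Σλ_ih_i)
Numerator: 0.026×1.7 + 0.022×10 + 0.015×8 = 0.3842
Denominator: 1 + 0.026×81 + 0.022×17 + 0.015×62 = 4.41
R = 0.3842/4.41 = 0.08712 J/s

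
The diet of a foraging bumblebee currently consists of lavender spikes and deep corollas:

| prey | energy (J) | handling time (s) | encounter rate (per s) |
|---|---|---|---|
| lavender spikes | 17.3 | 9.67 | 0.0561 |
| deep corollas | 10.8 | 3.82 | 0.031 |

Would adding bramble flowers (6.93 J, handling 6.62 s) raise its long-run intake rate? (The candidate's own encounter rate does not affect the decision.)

Yes

Current rate: (0.0561×17.3 + 0.031×10.8)/(1 + 0.0561×9.67 + 0.031×3.82) = 0.7859 J/s.
bramble flowers: E/h = 6.93/6.62 = 1.047 J/s.
1.047 > 0.7859, so adding bramble flowers raises the average — include it.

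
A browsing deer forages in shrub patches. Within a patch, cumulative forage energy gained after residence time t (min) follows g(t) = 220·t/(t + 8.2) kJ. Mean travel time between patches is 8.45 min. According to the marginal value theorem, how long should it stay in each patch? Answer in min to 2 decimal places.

8.32 min

By the marginal value theorem, leave when the instantaneous gain rate g'(t) equals the habitat-wide average g(t)/(T + t).
g'(t) = 220·8.2/(t + 8.2)². Setting 220·8.2/(t+8.2)² = 220t/[(t+8.2)(8.45+t)] gives 8.2(8.45+t) = t(t+8.2), so t² = 8.2×8.45 = 69.29.
t* = √69.29 = 8.324 min.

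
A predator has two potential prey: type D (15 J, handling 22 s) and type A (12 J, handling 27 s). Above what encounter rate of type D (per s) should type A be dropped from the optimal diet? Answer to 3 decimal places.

The zero-one rule: include type A iff E₂/h₂ > λE₁/(1+λh₁). Equality gives the switch point.
λE₁h₂ = E₂ + λE₂h₁ ⇒ λ = E₂/(E₁h₂ − E₂h₁) = 12/(405 − 264) = 0.08511 per s.

0.085 per s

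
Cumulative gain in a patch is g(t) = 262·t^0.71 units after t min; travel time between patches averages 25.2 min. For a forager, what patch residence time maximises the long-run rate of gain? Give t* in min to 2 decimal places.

Maximise g(t)/(T+t): set derivative to zero → g'(t)(T+t) = g(t).
g'(t) = 0.71·262·t^-0.29. Setting 0.71·262·t^-0.29 = 262·t^0.71/(25.2+t) gives 0.71(25.2+t) = t, so 0.29·t = 0.71×25.2.
t* = 0.71×25.2/0.29 = 61.7 min.

61.70 min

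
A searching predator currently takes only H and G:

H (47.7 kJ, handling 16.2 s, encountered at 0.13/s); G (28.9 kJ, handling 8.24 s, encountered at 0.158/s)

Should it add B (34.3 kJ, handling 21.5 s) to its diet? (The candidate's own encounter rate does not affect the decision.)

Current rate: (0.13×47.7 + 0.158×28.9)/(1 + 0.13×16.2 + 0.158×8.24) = 2.443 kJ/s.
Profitability of B: 34.3/21.5 = 1.595 kJ/s.
Since 1.595 < R, time spent handling B is better spent searching.

No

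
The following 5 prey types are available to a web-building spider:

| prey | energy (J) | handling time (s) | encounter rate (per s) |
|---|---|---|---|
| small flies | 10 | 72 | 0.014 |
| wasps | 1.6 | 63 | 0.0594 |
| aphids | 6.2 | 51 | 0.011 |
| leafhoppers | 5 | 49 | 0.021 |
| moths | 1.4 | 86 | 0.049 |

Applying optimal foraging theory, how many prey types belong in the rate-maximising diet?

3

Profitabilities (E/h, J/s): small flies 0.139, aphids 0.122, leafhoppers 0.102, wasps 0.0254, moths 0.0163. Add prey in this order while the next type's profitability exceeds the intake rate on those already taken.
Rate on top 1: 0.06972. aphids: 0.122 > 0.06972 → include.
Rate on top 2: 0.08104. leafhoppers: 0.102 > 0.08104 → include.
Rate on top 3: 0.08705. wasps: 0.0254 < 0.08705 → exclude; stop.
Optimal diet: small flies, aphids, leafhoppers — 3 of 5 types.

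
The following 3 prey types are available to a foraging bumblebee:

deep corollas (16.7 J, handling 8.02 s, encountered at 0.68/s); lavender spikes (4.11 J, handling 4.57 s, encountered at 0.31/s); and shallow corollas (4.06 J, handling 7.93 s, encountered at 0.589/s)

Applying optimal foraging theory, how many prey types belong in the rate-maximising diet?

1

E/h in descending order: deep corollas 2.08, lavender spikes 0.899, shallow corollas 0.512 J/s. The optimal diet is the largest prefix of this list for which every included type satisfies E_i/h_i > R on the types above it.
Rate on top 1: 1.76. lavender spikes: 0.899 < 1.76 → exclude; stop.
Optimal diet: deep corollas — 1 of 3 types.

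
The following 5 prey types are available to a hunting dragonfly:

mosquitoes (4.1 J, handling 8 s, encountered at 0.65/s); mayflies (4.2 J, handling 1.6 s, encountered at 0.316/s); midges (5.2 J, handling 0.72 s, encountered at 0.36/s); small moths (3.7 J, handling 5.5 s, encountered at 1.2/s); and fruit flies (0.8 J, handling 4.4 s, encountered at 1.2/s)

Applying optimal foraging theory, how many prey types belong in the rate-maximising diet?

2

Profitabilities (E/h, J/s): midges 7.22, mayflies 2.62, small moths 0.673, mosquitoes 0.512, fruit flies 0.182. Add prey in this order while the next type's profitability exceeds the intake rate on those already taken.
Rate on top 1: 1.487. mayflies: 2.62 > 1.487 → include.
Rate on top 2: 1.813. small moths: 0.673 < 1.813 → exclude; stop.
Optimal diet: midges, mayflies — 2 of 5 types.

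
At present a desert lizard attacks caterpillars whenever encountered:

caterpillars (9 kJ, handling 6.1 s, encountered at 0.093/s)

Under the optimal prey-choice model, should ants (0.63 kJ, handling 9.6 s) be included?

No

On caterpillars alone, R = ΣλE/(1+Σλh) = 0.837/1.567 = 0.534 kJ/s.
ants: E/h = 0.63/9.6 = 0.06563 kJ/s.
Since 0.06563 < R, time spent handling ants is better spent searching.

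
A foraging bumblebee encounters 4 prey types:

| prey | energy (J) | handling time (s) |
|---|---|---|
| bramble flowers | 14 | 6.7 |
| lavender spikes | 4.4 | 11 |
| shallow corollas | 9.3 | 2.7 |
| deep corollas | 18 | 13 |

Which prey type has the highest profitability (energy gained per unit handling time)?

shallow corollas

Profitability E/h (J/s): bramble flowers = 14/6.7 = 2.09, lavender spikes = 4.4/11 = 0.4, shallow corollas = 9.3/2.7 = 3.44, deep corollas = 18/13 = 1.38.
Ranked: shallow corollas > bramble flowers > deep corollas > lavender spikes.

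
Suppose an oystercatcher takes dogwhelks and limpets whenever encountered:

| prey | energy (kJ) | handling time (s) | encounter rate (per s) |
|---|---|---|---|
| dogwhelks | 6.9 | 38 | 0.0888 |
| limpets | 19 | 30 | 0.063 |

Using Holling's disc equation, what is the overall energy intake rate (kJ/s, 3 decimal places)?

0.289 kJ/s

Energy encountered per unit search time: 0.0888×6.9 + 0.063×19 = 1.81 kJ/s.
Handling time per unit search time: 0.0888×38 + 0.063×30 = 5.264.
Rate = 1.81/(1 + 5.264) = 0.2889 kJ/s.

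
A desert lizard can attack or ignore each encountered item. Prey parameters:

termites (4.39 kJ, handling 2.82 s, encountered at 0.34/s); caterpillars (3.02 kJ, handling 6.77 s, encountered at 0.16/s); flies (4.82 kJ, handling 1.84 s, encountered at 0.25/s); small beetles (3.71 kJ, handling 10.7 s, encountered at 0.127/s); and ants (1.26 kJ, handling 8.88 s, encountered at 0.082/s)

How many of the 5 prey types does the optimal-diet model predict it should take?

E/h in descending order: flies 2.62, termites 1.56, caterpillars 0.446, small beetles 0.347, ants 0.142 kJ/s. The optimal diet is the largest prefix of this list for which every included type satisfies E_i/h_i > R on the types above it.
Rate on top 1: 0.8253. termites: 1.56 > 0.8253 → include.
Rate on top 2: 1.115. caterpillars: 0.446 < 1.115 → exclude; stop.
Optimal diet: flies, termites — 2 of 5 types.

2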